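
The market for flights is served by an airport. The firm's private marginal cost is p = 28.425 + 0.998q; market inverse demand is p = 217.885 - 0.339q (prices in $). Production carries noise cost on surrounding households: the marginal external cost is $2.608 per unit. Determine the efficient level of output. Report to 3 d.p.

q* = 139.755

Social marginal cost = private MC + MEC = 31.033 + 0.998q.
Set SMC = demand: 31.033 + 0.998q = 217.885 - 0.339q → q* = 139.7547.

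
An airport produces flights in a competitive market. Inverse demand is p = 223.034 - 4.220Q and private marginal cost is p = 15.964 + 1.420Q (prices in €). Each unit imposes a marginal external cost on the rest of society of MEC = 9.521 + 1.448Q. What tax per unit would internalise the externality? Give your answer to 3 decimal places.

tax = €49.878 per unit

Social marginal cost = private MC + MEC = 25.485 + 2.868Q.
Set SMC = demand: 25.485 + 2.868Q = 223.034 - 4.220Q → Q* = 27.8709.
The Pigouvian tax equals MEC at Q*: 9.521 + 1.448×27.8709 = 49.8781.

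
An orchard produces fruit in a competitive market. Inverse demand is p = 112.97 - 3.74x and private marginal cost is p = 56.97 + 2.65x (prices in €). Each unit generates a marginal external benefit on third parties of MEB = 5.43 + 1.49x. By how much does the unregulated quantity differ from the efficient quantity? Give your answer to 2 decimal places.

Market equilibrium (private): 56.97 + 2.65x = 112.97 - 3.74x → x_m = 8.7637.
Social marginal cost = private MC − MEB = 51.54 + 1.16x.
Set SMC = demand: 51.54 + 1.16x = 112.97 - 3.74x → x* = 12.5367.
Gap = |8.7637 − 12.5367| = 3.7730.

3.77 units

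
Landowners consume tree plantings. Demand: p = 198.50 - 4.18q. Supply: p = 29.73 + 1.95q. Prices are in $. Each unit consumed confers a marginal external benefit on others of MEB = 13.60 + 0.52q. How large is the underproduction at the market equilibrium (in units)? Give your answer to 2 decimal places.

Market equilibrium (private): 29.73 + 1.95q = 198.50 - 4.18q → q_m = 27.5318.
Social marginal benefit = demand + MEB = 212.10 - 3.66q.
Set SMB = MC: 212.10 - 3.66q = 29.73 + 1.95q → q* = 32.5080.
Gap = |27.5318 − 32.5080| = 4.9762.

4.98 units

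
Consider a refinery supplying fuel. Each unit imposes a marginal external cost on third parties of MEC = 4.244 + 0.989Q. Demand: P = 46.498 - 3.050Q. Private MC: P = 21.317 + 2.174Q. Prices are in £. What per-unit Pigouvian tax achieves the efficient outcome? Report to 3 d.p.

Social marginal cost = private MC + MEC = 25.561 + 3.163Q.
Set SMC = demand: 25.561 + 3.163Q = 46.498 - 3.050Q → Q* = 3.3699.
The Pigouvian tax equals MEC at Q*: 4.244 + 0.989×3.3699 = 7.5768.

tax = £7.577 per unit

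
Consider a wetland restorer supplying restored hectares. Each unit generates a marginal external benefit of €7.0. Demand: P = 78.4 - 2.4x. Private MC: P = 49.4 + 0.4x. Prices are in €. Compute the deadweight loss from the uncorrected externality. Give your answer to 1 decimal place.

DWL = €8.8

Market equilibrium (private): 49.4 + 0.4x = 78.4 - 2.4x → x_m = 10.3571.
Social marginal cost = private MC − MEB = 42.4 + 0.4x.
Set SMC = demand: 42.4 + 0.4x = 78.4 - 2.4x → x* = 12.8571.
Between x* and x_m the wedge demand − SMC runs linearly from 0 to MEB(x_m), so the loss is a triangle.
DWL = ½ × 2.5000 × 7.0000 = 8.7500.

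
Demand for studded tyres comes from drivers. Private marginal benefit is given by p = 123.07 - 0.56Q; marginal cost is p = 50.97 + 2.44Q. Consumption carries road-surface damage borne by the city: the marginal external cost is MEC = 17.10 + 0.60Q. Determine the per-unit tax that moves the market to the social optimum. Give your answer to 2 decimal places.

tax = 26.27 per unit

Social marginal benefit = demand − MEC = 105.97 - 1.16Q.
Set SMB = MC: 105.97 - 1.16Q = 50.97 + 2.44Q → Q* = 15.2778.
The Pigouvian tax equals MEC at Q*: 17.10 + 0.60×15.2778 = 26.2667.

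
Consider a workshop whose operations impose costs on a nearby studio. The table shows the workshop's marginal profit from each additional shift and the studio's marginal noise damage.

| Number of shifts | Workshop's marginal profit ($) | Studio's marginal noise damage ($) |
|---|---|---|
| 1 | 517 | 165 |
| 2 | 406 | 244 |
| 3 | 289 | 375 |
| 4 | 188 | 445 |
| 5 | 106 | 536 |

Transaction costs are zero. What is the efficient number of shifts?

2

Bargaining reaches the level where marginal profit last exceeds marginal noise damage.
That holds through level 2 (406 ≥ 244) but not at 3 (289 < 375).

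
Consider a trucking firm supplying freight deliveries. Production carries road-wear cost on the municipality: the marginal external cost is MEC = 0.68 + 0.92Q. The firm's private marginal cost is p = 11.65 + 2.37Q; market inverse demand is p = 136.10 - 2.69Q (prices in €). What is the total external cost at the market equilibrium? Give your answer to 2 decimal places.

Market equilibrium (private): 11.65 + 2.37Q = 136.10 - 2.69Q → Q_m = 24.5949.
Total external cost = ∫₀^{Q_m} (0.68 + 0.92Q) dQ = 0.68×24.5949 + ½×0.92×24.5949² = 294.9827.

€294.98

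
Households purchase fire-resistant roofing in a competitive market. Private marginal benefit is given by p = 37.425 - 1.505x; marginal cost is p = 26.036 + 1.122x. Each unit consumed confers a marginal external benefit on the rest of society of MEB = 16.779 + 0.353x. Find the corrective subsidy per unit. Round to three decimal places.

subsidy = 21.152 per unit

Social marginal benefit = demand + MEB = 54.204 - 1.152x.
Set SMB = MC: 54.204 - 1.152x = 26.036 + 1.122x → x* = 12.3870.
The Pigouvian subsidy equals MEB at x*: 16.779 + 0.353×12.3870 = 21.1516.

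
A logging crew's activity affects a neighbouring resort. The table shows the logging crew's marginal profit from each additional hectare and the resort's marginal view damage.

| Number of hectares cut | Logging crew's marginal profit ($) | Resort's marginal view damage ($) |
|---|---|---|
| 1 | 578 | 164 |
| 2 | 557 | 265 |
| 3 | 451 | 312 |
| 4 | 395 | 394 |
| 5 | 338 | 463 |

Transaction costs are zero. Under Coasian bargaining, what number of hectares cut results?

Bargaining reaches the level where marginal profit last exceeds marginal view damage.
That holds through level 4 (395 ≥ 394) but not at 5 (338 < 463).

4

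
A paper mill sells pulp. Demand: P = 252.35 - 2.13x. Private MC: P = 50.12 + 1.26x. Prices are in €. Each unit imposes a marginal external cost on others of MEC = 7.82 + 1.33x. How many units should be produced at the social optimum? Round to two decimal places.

Social marginal cost = private MC + MEC = 57.94 + 2.59x.
Set SMC = demand: 57.94 + 2.59x = 252.35 - 2.13x → x* = 41.1886.

x* = 41.19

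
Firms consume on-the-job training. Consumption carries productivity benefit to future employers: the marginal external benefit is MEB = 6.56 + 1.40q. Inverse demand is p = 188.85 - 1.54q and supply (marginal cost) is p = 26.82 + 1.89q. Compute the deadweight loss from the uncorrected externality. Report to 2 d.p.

DWL = 1301.61

Market equilibrium (private): 26.82 + 1.89q = 188.85 - 1.54q → q_m = 47.2391.
Social marginal benefit = demand + MEB = 195.41 - 0.14q.
Set SMB = MC: 195.41 - 0.14q = 26.82 + 1.89q → q* = 83.0493.
The welfare-loss triangle has base |q_m − q*| and height MEB(q_m) (the vertical gap between SMB and MC is zero at q* and MEB at q_m).
DWL = ½ × 35.8102 × 72.6947 = 1301.6059.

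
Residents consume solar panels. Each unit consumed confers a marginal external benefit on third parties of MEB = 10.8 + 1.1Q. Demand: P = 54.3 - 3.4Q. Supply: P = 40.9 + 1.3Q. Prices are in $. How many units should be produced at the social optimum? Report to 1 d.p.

Q* = 6.7

Social marginal benefit = demand + MEB = 65.1 - 2.3Q.
Set SMB = MC: 65.1 - 2.3Q = 40.9 + 1.3Q → Q* = 6.7222.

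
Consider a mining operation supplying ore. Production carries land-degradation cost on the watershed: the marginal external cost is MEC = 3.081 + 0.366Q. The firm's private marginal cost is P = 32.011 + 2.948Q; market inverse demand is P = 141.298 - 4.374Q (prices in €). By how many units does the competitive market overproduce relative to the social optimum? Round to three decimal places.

Market equilibrium (private): 32.011 + 2.948Q = 141.298 - 4.374Q → Q_m = 14.9258.
Social marginal cost = private MC + MEC = 35.092 + 3.314Q.
Set SMC = demand: 35.092 + 3.314Q = 141.298 - 4.374Q → Q* = 13.8145.
Gap = |14.9258 − 13.8145| = 1.1113.

1.111 units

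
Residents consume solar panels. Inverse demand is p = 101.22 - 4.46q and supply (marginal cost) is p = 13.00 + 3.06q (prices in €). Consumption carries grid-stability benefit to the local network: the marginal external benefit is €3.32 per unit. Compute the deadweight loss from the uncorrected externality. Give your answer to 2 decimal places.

DWL = €0.73

Market equilibrium (private): 13.00 + 3.06q = 101.22 - 4.46q → q_m = 11.7314.
Social marginal benefit = demand + MEB = 104.54 - 4.46q.
Set SMB = MC: 104.54 - 4.46q = 13.00 + 3.06q → q* = 12.1729.
Between q* and q_m the wedge SMB − MC runs linearly from 0 to MEB(q_m), so the loss is a triangle.
DWL = ½ × 0.4415 × 3.3200 = 0.7329.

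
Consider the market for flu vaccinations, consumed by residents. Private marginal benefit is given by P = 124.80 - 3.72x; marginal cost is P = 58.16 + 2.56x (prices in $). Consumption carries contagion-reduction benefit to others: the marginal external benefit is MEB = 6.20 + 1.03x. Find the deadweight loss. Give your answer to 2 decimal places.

DWL = $27.95

Market equilibrium (private): 58.16 + 2.56x = 124.80 - 3.72x → x_m = 10.6115.
Social marginal benefit = demand + MEB = 131.00 - 2.69x.
Set SMB = MC: 131.00 - 2.69x = 58.16 + 2.56x → x* = 13.8743.
Height of the DWL triangle at x_m is SMB(x_m) − MC(x_m) = MEB(x_m) = 17.1298.
DWL = ½ × 3.2628 × 17.1298 = 27.9456.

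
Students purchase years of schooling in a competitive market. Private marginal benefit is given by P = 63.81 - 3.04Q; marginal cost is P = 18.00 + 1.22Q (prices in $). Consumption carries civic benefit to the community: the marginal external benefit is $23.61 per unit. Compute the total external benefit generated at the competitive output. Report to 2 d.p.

Market equilibrium (private): 18.00 + 1.22Q = 63.81 - 3.04Q → Q_m = 10.7535.
Total external benefit = MEB × Q_m = 23.61 × 10.7535 = 253.8901.

$253.89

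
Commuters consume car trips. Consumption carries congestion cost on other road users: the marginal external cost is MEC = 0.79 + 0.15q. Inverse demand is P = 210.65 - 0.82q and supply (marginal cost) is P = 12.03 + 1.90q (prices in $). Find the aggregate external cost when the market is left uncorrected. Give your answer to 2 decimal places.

$457.60

Market equilibrium (private): 12.03 + 1.90q = 210.65 - 0.82q → q_m = 73.0221.
Total external cost = ∫₀^{q_m} (0.79 + 0.15q) dq = 0.79×73.0221 + ½×0.15×73.0221² = 457.6045.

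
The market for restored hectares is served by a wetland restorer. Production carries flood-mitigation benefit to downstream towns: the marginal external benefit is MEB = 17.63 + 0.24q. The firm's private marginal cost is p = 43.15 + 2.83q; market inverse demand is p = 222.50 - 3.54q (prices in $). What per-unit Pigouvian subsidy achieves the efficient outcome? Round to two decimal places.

Social marginal cost = private MC − MEB = 25.52 + 2.59q.
Set SMC = demand: 25.52 + 2.59q = 222.50 - 3.54q → q* = 32.1338.
The Pigouvian subsidy equals MEB at q*: 17.63 + 0.24×32.1338 = 25.3421.

subsidy = $25.34 per unit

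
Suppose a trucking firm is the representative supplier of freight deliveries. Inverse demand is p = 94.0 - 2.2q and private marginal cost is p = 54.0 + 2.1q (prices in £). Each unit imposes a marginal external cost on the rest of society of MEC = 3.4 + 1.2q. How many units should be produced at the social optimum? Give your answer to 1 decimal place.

Social marginal cost = private MC + MEC = 57.4 + 3.3q.
Set SMC = demand: 57.4 + 3.3q = 94.0 - 2.2q → q* = 6.6545.

q* = 6.7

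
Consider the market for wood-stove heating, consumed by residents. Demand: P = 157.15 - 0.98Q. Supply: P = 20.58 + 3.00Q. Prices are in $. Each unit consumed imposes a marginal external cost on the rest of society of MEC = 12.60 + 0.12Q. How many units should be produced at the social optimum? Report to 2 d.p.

Social marginal benefit = demand − MEC = 144.55 - 1.10Q.
Set SMB = MC: 144.55 - 1.10Q = 20.58 + 3.00Q → Q* = 30.2366.

Q* = 30.24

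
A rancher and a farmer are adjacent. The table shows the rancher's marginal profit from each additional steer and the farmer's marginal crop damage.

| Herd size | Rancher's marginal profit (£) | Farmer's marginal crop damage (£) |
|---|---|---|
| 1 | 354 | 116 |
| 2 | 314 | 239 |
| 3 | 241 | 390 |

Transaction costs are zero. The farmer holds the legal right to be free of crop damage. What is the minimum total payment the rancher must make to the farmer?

£355

Efficient level: marginal profit ≥ marginal crop damage through level 2, so k* = 2.
With the farmer holding the right, the rancher must at least compensate total damage at k*: 116 + 239 = 355.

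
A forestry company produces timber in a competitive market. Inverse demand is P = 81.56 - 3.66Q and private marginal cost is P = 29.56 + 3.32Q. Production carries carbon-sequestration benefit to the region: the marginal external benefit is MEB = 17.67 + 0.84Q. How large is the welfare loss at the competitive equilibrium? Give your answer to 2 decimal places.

Market equilibrium (private): 29.56 + 3.32Q = 81.56 - 3.66Q → Q_m = 7.4499.
Social marginal cost = private MC − MEB = 11.89 + 2.48Q.
Set SMC = demand: 11.89 + 2.48Q = 81.56 - 3.66Q → Q* = 11.3469.
Between Q* and Q_m the wedge demand − SMC runs linearly from 0 to MEB(Q_m), so the loss is a triangle.
DWL = ½ × 3.8970 × 23.9279 = 46.6235.

DWL = 46.62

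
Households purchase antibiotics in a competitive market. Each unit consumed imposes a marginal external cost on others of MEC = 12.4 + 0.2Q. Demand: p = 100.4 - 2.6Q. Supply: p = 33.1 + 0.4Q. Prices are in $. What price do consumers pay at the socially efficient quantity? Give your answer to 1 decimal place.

P = $55.8

Social marginal benefit = demand − MEC = 88.0 - 2.8Q.
Set SMB = MC: 88.0 - 2.8Q = 33.1 + 0.4Q → Q* = 17.1563.
Consumer price on the demand curve at Q*: 100.4 − 2.6×17.1563 = 55.7936.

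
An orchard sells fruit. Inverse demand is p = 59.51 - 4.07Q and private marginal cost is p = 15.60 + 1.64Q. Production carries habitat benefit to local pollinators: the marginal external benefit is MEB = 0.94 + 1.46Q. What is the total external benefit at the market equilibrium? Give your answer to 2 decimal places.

Market equilibrium (private): 15.60 + 1.64Q = 59.51 - 4.07Q → Q_m = 7.6900.
Total external benefit = ∫₀^{Q_m} (0.94 + 1.46Q) dQ = 0.94×7.6900 + ½×1.46×7.6900² = 50.3980.

50.40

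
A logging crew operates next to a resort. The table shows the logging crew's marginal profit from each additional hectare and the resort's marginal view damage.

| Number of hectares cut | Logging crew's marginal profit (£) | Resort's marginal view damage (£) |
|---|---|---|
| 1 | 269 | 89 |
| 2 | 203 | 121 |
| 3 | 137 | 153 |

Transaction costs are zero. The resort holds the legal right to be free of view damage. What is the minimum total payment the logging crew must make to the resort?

£210

Efficient level: marginal profit ≥ marginal view damage through level 2, so k* = 2.
With the resort holding the right, the logging crew must at least compensate total damage at k*: 89 + 121 = 210.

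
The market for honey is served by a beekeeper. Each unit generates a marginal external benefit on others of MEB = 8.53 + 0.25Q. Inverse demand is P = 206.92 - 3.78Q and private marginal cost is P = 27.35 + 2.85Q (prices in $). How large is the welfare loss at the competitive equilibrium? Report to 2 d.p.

Market equilibrium (private): 27.35 + 2.85Q = 206.92 - 3.78Q → Q_m = 27.0845.
Social marginal cost = private MC − MEB = 18.82 + 2.60Q.
Set SMC = demand: 18.82 + 2.60Q = 206.92 - 3.78Q → Q* = 29.4828.
The welfare-loss triangle has base |Q_m − Q*| and height MEB(Q_m) (the vertical gap between SMC and demand is zero at Q* and MEB at Q_m).
DWL = ½ × 2.3983 × 15.3011 = 18.3483.

DWL = $18.35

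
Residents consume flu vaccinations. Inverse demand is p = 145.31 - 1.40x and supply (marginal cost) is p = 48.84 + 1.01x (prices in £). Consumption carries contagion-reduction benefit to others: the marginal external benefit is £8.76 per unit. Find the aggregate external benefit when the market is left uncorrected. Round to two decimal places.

£350.65

Market equilibrium (private): 48.84 + 1.01x = 145.31 - 1.40x → x_m = 40.0290.
Total external benefit = MEB × x_m = 8.76 × 40.0290 = 350.6540.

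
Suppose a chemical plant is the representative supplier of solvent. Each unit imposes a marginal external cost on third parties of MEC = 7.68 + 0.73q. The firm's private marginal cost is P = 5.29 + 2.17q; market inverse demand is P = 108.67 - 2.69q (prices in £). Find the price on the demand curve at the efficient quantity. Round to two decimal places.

P = £62.62

Social marginal cost = private MC + MEC = 12.97 + 2.90q.
Set SMC = demand: 12.97 + 2.90q = 108.67 - 2.69q → q* = 17.1199.
Consumer price on the demand curve at q*: 108.67 − 2.69×17.1199 = 62.6175.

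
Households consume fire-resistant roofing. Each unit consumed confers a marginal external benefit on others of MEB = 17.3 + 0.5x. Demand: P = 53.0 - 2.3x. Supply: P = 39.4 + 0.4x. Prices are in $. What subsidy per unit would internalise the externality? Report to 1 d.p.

subsidy = $24.3 per unit

Social marginal benefit = demand + MEB = 70.3 - 1.8x.
Set SMB = MC: 70.3 - 1.8x = 39.4 + 0.4x → x* = 14.0455.
The Pigouvian subsidy equals MEB at x*: 17.3 + 0.5×14.0455 = 24.3228.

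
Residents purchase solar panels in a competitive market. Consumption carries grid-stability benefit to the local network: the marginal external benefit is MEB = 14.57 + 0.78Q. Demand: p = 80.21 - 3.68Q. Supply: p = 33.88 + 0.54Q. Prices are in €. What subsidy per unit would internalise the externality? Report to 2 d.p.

Social marginal benefit = demand + MEB = 94.78 - 2.90Q.
Set SMB = MC: 94.78 - 2.90Q = 33.88 + 0.54Q → Q* = 17.7035.
The Pigouvian subsidy equals MEB at Q*: 14.57 + 0.78×17.7035 = 28.3787.

subsidy = €28.38 per unit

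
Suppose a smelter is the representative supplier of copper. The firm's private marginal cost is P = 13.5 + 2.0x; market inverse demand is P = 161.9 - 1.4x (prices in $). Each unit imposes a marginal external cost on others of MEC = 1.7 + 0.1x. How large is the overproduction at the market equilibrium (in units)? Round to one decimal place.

1.7 units

Market equilibrium (private): 13.5 + 2.0x = 161.9 - 1.4x → x_m = 43.6471.
Social marginal cost = private MC + MEC = 15.2 + 2.1x.
Set SMC = demand: 15.2 + 2.1x = 161.9 - 1.4x → x* = 41.9143.
Gap = |43.6471 − 41.9143| = 1.7328.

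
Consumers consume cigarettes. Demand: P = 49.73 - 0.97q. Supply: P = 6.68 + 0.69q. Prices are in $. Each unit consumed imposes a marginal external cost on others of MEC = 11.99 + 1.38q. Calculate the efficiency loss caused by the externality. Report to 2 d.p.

DWL = $375.46

Market equilibrium (private): 6.68 + 0.69q = 49.73 - 0.97q → q_m = 25.9337.
Social marginal benefit = demand − MEC = 37.74 - 2.35q.
Set SMB = MC: 37.74 - 2.35q = 6.68 + 0.69q → q* = 10.2171.
The welfare-loss triangle has base |q_m − q*| and height MEC(q_m) (the vertical gap between SMB and MC is zero at q* and MEC at q_m).
DWL = ½ × 15.7166 × 47.7786 = 375.4586.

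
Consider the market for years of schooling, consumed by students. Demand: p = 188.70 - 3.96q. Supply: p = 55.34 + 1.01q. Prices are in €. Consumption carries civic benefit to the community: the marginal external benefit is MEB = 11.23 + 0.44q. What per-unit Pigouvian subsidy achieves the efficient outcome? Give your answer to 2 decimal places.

subsidy = €25.27 per unit

Social marginal benefit = demand + MEB = 199.93 - 3.52q.
Set SMB = MC: 199.93 - 3.52q = 55.34 + 1.01q → q* = 31.9183.
The Pigouvian subsidy equals MEB at q*: 11.23 + 0.44×31.9183 = 25.2741.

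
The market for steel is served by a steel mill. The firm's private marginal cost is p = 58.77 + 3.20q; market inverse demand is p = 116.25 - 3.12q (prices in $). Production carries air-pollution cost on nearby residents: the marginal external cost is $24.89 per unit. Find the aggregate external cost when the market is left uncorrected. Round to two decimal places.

Market equilibrium (private): 58.77 + 3.20q = 116.25 - 3.12q → q_m = 9.0949.
Total external cost = MEC × q_m = 24.89 × 9.0949 = 226.3721.

$226.37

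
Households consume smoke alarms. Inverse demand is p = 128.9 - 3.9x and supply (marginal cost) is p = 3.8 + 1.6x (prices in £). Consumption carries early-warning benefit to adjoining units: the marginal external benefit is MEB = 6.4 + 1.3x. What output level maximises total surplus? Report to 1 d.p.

x* = 31.3

Social marginal benefit = demand + MEB = 135.3 - 2.6x.
Set SMB = MC: 135.3 - 2.6x = 3.8 + 1.6x → x* = 31.3095.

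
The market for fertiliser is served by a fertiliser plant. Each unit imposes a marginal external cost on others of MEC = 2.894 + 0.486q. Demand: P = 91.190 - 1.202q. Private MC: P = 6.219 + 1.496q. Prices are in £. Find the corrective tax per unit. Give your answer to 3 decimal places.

tax = £15.422 per unit

Social marginal cost = private MC + MEC = 9.113 + 1.982q.
Set SMC = demand: 9.113 + 1.982q = 91.190 - 1.202q → q* = 25.7780.
The Pigouvian tax equals MEC at q*: 2.894 + 0.486×25.7780 = 15.4221.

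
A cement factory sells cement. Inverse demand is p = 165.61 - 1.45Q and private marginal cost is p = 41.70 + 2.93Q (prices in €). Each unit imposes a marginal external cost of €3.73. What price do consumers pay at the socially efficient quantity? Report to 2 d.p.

P = €125.82

Social marginal cost = private MC + MEC = 45.43 + 2.93Q.
Set SMC = demand: 45.43 + 2.93Q = 165.61 - 1.45Q → Q* = 27.4384.
Consumer price on the demand curve at Q*: 165.61 − 1.45×27.4384 = 125.8243.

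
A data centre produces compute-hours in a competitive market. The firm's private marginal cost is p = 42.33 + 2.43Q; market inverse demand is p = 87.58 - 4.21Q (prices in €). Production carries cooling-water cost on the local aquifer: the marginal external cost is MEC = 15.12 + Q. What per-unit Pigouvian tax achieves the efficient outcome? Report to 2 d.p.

tax = €19.06 per unit

Social marginal cost = private MC + MEC = 57.45 + 3.43Q.
Set SMC = demand: 57.45 + 3.43Q = 87.58 - 4.21Q → Q* = 3.9437.
The Pigouvian tax equals MEC at Q*: 15.12 + 1.00×3.9437 = 19.0637.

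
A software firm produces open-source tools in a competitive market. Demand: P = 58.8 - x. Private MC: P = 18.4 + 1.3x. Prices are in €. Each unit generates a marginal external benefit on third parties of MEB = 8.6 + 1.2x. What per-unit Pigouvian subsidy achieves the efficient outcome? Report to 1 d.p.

subsidy = €62.1 per unit

Social marginal cost = private MC − MEB = 9.8 + 0.1x.
Set SMC = demand: 9.8 + 0.1x = 58.8 - x → x* = 44.5455.
The Pigouvian subsidy equals MEB at x*: 8.6 + 1.2×44.5455 = 62.0546.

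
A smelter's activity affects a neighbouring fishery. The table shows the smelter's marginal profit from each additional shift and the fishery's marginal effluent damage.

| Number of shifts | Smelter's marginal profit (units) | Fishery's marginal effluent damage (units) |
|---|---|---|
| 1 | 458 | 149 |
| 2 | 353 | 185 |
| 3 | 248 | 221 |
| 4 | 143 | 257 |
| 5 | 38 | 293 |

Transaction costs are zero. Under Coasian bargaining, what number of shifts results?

Bargaining reaches the level where marginal profit last exceeds marginal effluent damage.
That holds through level 3 (248 ≥ 221) but not at 4 (143 < 257).

3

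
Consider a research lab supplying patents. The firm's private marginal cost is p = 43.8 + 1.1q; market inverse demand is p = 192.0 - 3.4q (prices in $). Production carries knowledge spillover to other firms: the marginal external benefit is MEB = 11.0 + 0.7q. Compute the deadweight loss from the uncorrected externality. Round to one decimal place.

Market equilibrium (private): 43.8 + 1.1q = 192.0 - 3.4q → q_m = 32.9333.
Social marginal cost = private MC − MEB = 32.8 + 0.4q.
Set SMC = demand: 32.8 + 0.4q = 192.0 - 3.4q → q* = 41.8947.
The welfare-loss triangle has base |q_m − q*| and height MEB(q_m) (the vertical gap between SMC and demand is zero at q* and MEB at q_m).
DWL = ½ × 8.9614 × 34.0533 = 152.5826.

DWL = $152.6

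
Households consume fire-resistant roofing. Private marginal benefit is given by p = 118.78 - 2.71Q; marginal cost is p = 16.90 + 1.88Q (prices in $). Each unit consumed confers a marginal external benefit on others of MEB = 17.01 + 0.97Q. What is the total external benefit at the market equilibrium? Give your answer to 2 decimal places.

$616.50

Market equilibrium (private): 16.90 + 1.88Q = 118.78 - 2.71Q → Q_m = 22.1961.
Total external benefit = ∫₀^{Q_m} (17.01 + 0.97Q) dQ = 17.01×22.1961 + ½×0.97×22.1961² = 616.4991.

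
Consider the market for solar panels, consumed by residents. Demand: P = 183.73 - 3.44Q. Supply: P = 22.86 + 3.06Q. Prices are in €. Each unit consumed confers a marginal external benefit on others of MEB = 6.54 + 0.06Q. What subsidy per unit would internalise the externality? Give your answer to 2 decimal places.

Social marginal benefit = demand + MEB = 190.27 - 3.38Q.
Set SMB = MC: 190.27 - 3.38Q = 22.86 + 3.06Q → Q* = 25.9953.
The Pigouvian subsidy equals MEB at Q*: 6.54 + 0.06×25.9953 = 8.0997.

subsidy = €8.10 per unit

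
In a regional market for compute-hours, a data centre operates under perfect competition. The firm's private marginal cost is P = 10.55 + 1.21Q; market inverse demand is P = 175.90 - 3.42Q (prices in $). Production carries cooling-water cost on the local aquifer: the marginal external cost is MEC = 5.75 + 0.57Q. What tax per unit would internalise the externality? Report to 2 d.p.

Social marginal cost = private MC + MEC = 16.30 + 1.78Q.
Set SMC = demand: 16.30 + 1.78Q = 175.90 - 3.42Q → Q* = 30.6923.
The Pigouvian tax equals MEC at Q*: 5.75 + 0.57×30.6923 = 23.2446.

tax = $23.24 per unit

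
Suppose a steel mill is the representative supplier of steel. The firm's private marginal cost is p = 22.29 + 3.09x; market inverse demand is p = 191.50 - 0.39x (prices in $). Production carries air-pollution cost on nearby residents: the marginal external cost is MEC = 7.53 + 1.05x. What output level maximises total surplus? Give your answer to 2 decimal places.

Social marginal cost = private MC + MEC = 29.82 + 4.14x.
Set SMC = demand: 29.82 + 4.14x = 191.50 - 0.39x → x* = 35.6909.

x* = 35.69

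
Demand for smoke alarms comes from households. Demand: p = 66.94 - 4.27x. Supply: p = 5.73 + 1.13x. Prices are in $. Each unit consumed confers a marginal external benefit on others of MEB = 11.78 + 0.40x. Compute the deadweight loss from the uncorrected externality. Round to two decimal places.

Market equilibrium (private): 5.73 + 1.13x = 66.94 - 4.27x → x_m = 11.3352.
Social marginal benefit = demand + MEB = 78.72 - 3.87x.
Set SMB = MC: 78.72 - 3.87x = 5.73 + 1.13x → x* = 14.5980.
The welfare-loss triangle has base |x_m − x*| and height MEB(x_m) (the vertical gap between SMB and MC is zero at x* and MEB at x_m).
DWL = ½ × 3.2628 × 16.3141 = 26.6148.

DWL = $26.61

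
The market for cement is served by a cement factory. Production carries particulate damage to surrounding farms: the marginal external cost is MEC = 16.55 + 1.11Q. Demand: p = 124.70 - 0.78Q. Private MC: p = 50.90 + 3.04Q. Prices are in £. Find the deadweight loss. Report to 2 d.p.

DWL = £146.41

Market equilibrium (private): 50.90 + 3.04Q = 124.70 - 0.78Q → Q_m = 19.3194.
Social marginal cost = private MC + MEC = 67.45 + 4.15Q.
Set SMC = demand: 67.45 + 4.15Q = 124.70 - 0.78Q → Q* = 11.6126.
The welfare-loss triangle has base |Q_m − Q*| and height MEC(Q_m) (the vertical gap between SMC and demand is zero at Q* and MEC at Q_m).
DWL = ½ × 7.7068 × 37.9945 = 146.4080.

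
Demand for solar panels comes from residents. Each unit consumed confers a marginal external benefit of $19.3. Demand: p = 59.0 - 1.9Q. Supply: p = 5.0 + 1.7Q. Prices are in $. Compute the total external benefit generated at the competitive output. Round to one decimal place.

Market equilibrium (private): 5.0 + 1.7Q = 59.0 - 1.9Q → Q_m = 15.0000.
Total external benefit = MEB × Q_m = 19.3 × 15.0000 = 289.5000.

$289.5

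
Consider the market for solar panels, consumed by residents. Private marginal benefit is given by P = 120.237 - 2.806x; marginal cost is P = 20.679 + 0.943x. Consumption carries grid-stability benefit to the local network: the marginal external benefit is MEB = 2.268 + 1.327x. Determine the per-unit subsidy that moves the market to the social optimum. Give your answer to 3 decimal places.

subsidy = 58.058 per unit

Social marginal benefit = demand + MEB = 122.505 - 1.479x.
Set SMB = MC: 122.505 - 1.479x = 20.679 + 0.943x → x* = 42.0421.
The Pigouvian subsidy equals MEB at x*: 2.268 + 1.327×42.0421 = 58.0579.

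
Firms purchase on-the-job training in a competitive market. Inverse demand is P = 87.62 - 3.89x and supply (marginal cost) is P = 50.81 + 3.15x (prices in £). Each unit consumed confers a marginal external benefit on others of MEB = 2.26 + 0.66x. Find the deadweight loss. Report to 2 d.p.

DWL = £2.56

Market equilibrium (private): 50.81 + 3.15x = 87.62 - 3.89x → x_m = 5.2287.
Social marginal benefit = demand + MEB = 89.88 - 3.23x.
Set SMB = MC: 89.88 - 3.23x = 50.81 + 3.15x → x* = 6.1238.
The loss is the area between SMB and MC from x* to x_m; with linear curves that's a triangle of height MEB(x_m).
DWL = ½ × 0.8951 × 5.7109 = 2.5559.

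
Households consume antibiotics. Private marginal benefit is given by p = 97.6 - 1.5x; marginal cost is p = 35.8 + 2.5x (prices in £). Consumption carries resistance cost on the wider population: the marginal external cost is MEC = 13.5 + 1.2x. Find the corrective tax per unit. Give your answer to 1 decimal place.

tax = £24.6 per unit

Social marginal benefit = demand − MEC = 84.1 - 2.7x.
Set SMB = MC: 84.1 - 2.7x = 35.8 + 2.5x → x* = 9.2885.
The Pigouvian tax equals MEC at x*: 13.5 + 1.2×9.2885 = 24.6462.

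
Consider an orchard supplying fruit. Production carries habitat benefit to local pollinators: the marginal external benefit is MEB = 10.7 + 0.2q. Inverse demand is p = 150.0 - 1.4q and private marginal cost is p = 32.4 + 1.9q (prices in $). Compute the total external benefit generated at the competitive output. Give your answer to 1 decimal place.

$508.3

Market equilibrium (private): 32.4 + 1.9q = 150.0 - 1.4q → q_m = 35.6364.
Total external benefit = ∫₀^{q_m} (10.7 + 0.2q) dq = 10.7×35.6364 + ½×0.2×35.6364² = 508.3048.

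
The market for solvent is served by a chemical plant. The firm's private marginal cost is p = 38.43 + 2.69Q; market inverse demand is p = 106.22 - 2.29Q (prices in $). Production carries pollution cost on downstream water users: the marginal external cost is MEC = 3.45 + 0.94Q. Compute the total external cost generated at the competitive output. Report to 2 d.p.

Market equilibrium (private): 38.43 + 2.69Q = 106.22 - 2.29Q → Q_m = 13.6124.
Total external cost = ∫₀^{Q_m} (3.45 + 0.94Q) dQ = 3.45×13.6124 + ½×0.94×13.6124² = 134.0526.

$134.05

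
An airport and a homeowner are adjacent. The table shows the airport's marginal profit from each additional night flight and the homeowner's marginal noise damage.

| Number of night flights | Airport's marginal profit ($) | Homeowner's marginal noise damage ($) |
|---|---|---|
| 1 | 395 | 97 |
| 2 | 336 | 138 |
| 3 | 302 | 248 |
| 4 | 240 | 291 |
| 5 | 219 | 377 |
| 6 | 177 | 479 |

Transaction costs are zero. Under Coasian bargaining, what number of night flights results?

3

Bargaining reaches the level where marginal profit last exceeds marginal noise damage.
That holds through level 3 (302 ≥ 248) but not at 4 (240 < 291).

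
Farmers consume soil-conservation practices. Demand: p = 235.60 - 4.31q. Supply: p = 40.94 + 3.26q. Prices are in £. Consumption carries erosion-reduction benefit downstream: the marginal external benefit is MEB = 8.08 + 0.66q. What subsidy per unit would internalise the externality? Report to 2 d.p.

subsidy = £27.44 per unit

Social marginal benefit = demand + MEB = 243.68 - 3.65q.
Set SMB = MC: 243.68 - 3.65q = 40.94 + 3.26q → q* = 29.3401.
The Pigouvian subsidy equals MEB at q*: 8.08 + 0.66×29.3401 = 27.4445.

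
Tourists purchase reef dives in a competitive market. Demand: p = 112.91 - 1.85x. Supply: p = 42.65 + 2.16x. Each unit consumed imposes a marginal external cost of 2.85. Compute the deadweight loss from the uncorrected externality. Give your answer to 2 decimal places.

DWL = 1.01

Market equilibrium (private): 42.65 + 2.16x = 112.91 - 1.85x → x_m = 17.5212.
Social marginal benefit = demand − MEC = 110.06 - 1.85x.
Set SMB = MC: 110.06 - 1.85x = 42.65 + 2.16x → x* = 16.8105.
The loss is the area between SMB and MC from x* to x_m; with linear curves that's a triangle of height MEC(x_m).
DWL = ½ × 0.7107 × 2.8500 = 1.0127.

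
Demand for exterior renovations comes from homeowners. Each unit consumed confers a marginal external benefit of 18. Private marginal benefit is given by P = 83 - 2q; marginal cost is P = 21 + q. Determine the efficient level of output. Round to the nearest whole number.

q* = 27

Social marginal benefit = demand + MEB = 101 - 2q.
Set SMB = MC: 101 - 2q = 21 + q → q* = 26.6667.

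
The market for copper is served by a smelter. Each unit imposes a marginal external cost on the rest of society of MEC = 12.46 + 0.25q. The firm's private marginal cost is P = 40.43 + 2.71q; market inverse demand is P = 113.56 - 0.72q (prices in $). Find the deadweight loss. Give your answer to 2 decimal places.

DWL = $43.00

Market equilibrium (private): 40.43 + 2.71q = 113.56 - 0.72q → q_m = 21.3207.
Social marginal cost = private MC + MEC = 52.89 + 2.96q.
Set SMC = demand: 52.89 + 2.96q = 113.56 - 0.72q → q* = 16.4864.
The loss is the area between SMC and demand from q* to q_m; with linear curves that's a triangle of height MEC(q_m).
DWL = ½ × 4.8343 × 17.7902 = 43.0016.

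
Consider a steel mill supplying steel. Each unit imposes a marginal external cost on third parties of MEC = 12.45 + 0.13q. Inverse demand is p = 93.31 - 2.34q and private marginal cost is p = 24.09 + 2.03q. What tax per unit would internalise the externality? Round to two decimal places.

Social marginal cost = private MC + MEC = 36.54 + 2.16q.
Set SMC = demand: 36.54 + 2.16q = 93.31 - 2.34q → q* = 12.6156.
The Pigouvian tax equals MEC at q*: 12.45 + 0.13×12.6156 = 14.0900.

tax = 14.09 per unit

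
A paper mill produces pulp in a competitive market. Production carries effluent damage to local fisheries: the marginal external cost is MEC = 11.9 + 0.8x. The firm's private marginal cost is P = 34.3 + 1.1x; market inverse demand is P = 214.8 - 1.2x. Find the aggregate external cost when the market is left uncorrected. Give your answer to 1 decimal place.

Market equilibrium (private): 34.3 + 1.1x = 214.8 - 1.2x → x_m = 78.4783.
Total external cost = ∫₀^{x_m} (11.9 + 0.8x) dx = 11.9×78.4783 + ½×0.8×78.4783² = 3397.4292.

3397.4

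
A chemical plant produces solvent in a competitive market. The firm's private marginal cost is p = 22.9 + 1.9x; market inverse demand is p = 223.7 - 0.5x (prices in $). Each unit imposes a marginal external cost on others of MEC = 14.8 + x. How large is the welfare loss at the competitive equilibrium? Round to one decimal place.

DWL = $1425.8

Market equilibrium (private): 22.9 + 1.9x = 223.7 - 0.5x → x_m = 83.6667.
Social marginal cost = private MC + MEC = 37.7 + 2.9x.
Set SMC = demand: 37.7 + 2.9x = 223.7 - 0.5x → x* = 54.7059.
The welfare-loss triangle has base |x_m − x*| and height MEC(x_m) (the vertical gap between SMC and demand is zero at x* and MEC at x_m).
DWL = ½ × 28.9608 × 98.4667 = 1425.8372.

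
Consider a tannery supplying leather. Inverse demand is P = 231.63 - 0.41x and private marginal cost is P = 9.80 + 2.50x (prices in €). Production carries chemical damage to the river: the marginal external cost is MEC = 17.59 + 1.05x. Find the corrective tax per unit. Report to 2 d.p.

tax = €71.74 per unit

Social marginal cost = private MC + MEC = 27.39 + 3.55x.
Set SMC = demand: 27.39 + 3.55x = 231.63 - 0.41x → x* = 51.5758.
The Pigouvian tax equals MEC at x*: 17.59 + 1.05×51.5758 = 71.7446.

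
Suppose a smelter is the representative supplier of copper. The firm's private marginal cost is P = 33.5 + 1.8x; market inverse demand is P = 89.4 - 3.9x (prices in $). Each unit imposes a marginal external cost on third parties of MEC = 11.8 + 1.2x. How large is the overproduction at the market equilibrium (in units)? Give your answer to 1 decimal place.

Market equilibrium (private): 33.5 + 1.8x = 89.4 - 3.9x → x_m = 9.8070.
Social marginal cost = private MC + MEC = 45.3 + 3.0x.
Set SMC = demand: 45.3 + 3.0x = 89.4 - 3.9x → x* = 6.3913.
Gap = |9.8070 − 6.3913| = 3.4157.

3.4 units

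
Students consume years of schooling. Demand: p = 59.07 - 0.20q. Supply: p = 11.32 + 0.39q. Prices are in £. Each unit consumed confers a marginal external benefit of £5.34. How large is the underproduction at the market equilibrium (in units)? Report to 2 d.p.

Market equilibrium (private): 11.32 + 0.39q = 59.07 - 0.20q → q_m = 80.9322.
Social marginal benefit = demand + MEB = 64.41 - 0.20q.
Set SMB = MC: 64.41 - 0.20q = 11.32 + 0.39q → q* = 89.9831.
Gap = |80.9322 − 89.9831| = 9.0509.

9.05 units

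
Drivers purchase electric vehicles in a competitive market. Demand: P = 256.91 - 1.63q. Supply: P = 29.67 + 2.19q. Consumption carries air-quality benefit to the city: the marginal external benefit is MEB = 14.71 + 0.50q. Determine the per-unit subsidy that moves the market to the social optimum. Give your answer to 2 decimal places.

subsidy = 51.15 per unit

Social marginal benefit = demand + MEB = 271.62 - 1.13q.
Set SMB = MC: 271.62 - 1.13q = 29.67 + 2.19q → q* = 72.8765.
The Pigouvian subsidy equals MEB at q*: 14.71 + 0.50×72.8765 = 51.1483.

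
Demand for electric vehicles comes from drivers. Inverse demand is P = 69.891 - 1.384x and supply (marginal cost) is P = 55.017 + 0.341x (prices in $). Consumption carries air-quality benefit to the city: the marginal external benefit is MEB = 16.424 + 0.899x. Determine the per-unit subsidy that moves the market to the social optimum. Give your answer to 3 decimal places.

Social marginal benefit = demand + MEB = 86.315 - 0.485x.
Set SMB = MC: 86.315 - 0.485x = 55.017 + 0.341x → x* = 37.8910.
The Pigouvian subsidy equals MEB at x*: 16.424 + 0.899×37.8910 = 50.4880.

subsidy = $50.488 per unit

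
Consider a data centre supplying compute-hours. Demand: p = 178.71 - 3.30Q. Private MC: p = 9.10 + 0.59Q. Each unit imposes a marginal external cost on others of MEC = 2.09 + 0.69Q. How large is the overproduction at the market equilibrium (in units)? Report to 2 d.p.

7.03 units

Market equilibrium (private): 9.10 + 0.59Q = 178.71 - 3.30Q → Q_m = 43.6015.
Social marginal cost = private MC + MEC = 11.19 + 1.28Q.
Set SMC = demand: 11.19 + 1.28Q = 178.71 - 3.30Q → Q* = 36.5764.
Gap = |43.6015 − 36.5764| = 7.0251.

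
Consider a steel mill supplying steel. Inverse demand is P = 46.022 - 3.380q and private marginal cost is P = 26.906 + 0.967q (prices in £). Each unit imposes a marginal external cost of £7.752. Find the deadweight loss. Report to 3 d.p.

Market equilibrium (private): 26.906 + 0.967q = 46.022 - 3.380q → q_m = 4.3975.
Social marginal cost = private MC + MEC = 34.658 + 0.967q.
Set SMC = demand: 34.658 + 0.967q = 46.022 - 3.380q → q* = 2.6142.
Between q* and q_m the wedge SMC − demand runs linearly from 0 to MEC(q_m), so the loss is a triangle.
DWL = ½ × 1.7833 × 7.7520 = 6.9121.

DWL = £6.912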